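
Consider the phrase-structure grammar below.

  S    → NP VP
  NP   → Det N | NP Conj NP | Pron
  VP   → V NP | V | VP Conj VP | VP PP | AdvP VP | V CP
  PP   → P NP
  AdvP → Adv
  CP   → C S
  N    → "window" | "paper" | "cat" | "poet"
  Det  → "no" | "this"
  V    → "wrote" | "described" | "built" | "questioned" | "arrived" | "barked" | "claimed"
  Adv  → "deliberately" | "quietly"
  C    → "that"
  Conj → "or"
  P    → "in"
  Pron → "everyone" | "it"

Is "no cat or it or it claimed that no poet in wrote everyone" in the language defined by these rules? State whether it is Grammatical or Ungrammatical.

Ungrammatical

A P word can never sit immediately before a V word in any string this grammar generates, so the substring 'in wrote' rules out a derivation.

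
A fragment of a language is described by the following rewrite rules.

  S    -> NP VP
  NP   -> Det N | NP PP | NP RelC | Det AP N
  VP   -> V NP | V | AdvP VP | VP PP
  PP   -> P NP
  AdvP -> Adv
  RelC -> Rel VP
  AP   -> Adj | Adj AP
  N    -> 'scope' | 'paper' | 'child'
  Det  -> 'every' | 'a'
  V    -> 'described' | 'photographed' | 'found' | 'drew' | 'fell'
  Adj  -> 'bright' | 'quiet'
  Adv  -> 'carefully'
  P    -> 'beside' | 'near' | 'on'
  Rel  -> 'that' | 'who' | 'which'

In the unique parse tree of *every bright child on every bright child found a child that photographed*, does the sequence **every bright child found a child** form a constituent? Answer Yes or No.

No

[S [NP [NP [Det every] [AP [Adj bright]] [N child]] [PP [P on] [NP [Det every] [AP [Adj bright]] [N child]]]] [VP [V found] [NP [NP [Det a] [N child]] [RelC [Rel that] [VP [V photographed]]]]]]
The smallest constituent containing 'every bright child found a child' is the S spanning 'every bright child on every bright child found a child that photographed'; no single node in the tree dominates exactly the given words.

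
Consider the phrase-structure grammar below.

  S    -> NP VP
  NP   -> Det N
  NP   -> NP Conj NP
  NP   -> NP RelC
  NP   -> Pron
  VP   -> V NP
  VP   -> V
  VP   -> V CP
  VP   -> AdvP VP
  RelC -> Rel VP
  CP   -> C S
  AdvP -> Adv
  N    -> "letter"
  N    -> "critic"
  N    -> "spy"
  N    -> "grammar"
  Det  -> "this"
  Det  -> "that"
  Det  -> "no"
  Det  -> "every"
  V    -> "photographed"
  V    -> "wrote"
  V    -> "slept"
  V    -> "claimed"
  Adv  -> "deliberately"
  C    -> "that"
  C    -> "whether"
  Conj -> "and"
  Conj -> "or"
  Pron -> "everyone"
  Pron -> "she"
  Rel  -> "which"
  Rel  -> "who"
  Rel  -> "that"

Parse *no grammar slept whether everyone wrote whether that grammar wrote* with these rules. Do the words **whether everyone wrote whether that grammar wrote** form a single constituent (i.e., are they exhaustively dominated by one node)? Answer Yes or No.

[S [NP [Det no] [N grammar]] [VP [V slept] [CP [C whether] [S [NP [Pron everyone]] [VP [V wrote] [CP [C whether] [S [NP [Det that] [N grammar]] [VP [V wrote]]]]]]]]]
The words 'whether everyone wrote whether that grammar wrote' are exhaustively dominated by a single CP node (built by CP → C S), so they form a constituent.

Yes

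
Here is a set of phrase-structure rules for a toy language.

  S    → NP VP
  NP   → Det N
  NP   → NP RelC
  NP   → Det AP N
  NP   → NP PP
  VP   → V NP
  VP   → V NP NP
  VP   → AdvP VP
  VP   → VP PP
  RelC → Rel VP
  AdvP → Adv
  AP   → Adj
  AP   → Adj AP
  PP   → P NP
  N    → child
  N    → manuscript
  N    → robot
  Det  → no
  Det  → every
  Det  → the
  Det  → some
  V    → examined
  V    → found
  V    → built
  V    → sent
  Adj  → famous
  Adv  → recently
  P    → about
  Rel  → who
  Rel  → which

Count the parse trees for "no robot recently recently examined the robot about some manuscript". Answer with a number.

Two of the 4 distinct bracketings:
[S [NP [Det no] [N robot]] [VP [AdvP [Adv recently]] [VP [AdvP [Adv recently]] [VP [V examined] [NP [NP [Det the] [N robot]] [PP [P about] [NP [Det some] [N manuscript]]]]]]]]
[S [NP [Det no] [N robot]] [VP [AdvP [Adv recently]] [VP [AdvP [Adv recently]] [VP [VP [V examined] [NP [Det the] [N robot]]] [PP [P about] [NP [Det some] [N manuscript]]]]]]]
The difference turns on whether NP → NP PP is used at the relevant span, versus an alternative expansion of NP.

4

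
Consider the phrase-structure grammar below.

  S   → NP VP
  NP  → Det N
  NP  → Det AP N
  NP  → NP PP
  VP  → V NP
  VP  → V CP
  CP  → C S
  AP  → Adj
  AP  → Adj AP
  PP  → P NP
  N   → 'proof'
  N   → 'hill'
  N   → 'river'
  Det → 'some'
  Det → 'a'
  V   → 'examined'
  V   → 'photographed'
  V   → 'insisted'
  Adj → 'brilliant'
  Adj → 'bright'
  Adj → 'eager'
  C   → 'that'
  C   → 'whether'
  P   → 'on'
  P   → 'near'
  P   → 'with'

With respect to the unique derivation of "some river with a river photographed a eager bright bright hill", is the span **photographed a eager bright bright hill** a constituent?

Yes

[S [NP [NP [Det some] [N river]] [PP [P with] [NP [Det a] [N river]]]] [VP [V photographed] [NP [Det a] [AP [Adj eager] [AP [Adj bright] [AP [Adj bright]]]] [N hill]]]]
The words 'photographed a eager bright bright hill' are exhaustively dominated by a single VP node (built by VP → V NP), so they form a constituent.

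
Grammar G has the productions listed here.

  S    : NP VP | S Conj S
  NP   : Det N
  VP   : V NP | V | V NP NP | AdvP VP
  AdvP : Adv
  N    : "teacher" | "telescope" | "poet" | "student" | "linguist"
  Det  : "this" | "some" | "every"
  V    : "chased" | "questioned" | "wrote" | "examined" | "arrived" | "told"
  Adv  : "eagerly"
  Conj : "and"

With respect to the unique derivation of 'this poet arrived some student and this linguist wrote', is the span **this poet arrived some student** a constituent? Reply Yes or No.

[S [S [NP [Det this] [N poet]] [VP [V arrived] [NP [Det some] [N student]]]] [Conj and] [S [NP [Det this] [N linguist]] [VP [V wrote]]]]
The words 'this poet arrived some student' are exhaustively dominated by a single S node (built by S → NP VP), so they form a constituent.

Yes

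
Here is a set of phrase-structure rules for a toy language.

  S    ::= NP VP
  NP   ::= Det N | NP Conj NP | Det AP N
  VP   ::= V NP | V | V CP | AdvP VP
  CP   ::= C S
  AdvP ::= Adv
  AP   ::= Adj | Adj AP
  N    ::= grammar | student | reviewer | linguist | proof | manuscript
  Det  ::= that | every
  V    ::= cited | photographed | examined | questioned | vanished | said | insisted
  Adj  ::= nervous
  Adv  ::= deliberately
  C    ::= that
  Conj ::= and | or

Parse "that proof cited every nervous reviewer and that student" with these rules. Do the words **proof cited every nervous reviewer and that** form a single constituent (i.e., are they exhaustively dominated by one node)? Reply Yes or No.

No

[S [NP [Det that] [N proof]] [VP [V cited] [NP [NP [Det every] [AP [Adj nervous]] [N reviewer]] [Conj and] [NP [Det that] [N student]]]]]
The smallest constituent containing 'proof cited every nervous reviewer and that' is the S spanning 'that proof cited every nervous reviewer and that student'; no single node in the tree dominates exactly the given words.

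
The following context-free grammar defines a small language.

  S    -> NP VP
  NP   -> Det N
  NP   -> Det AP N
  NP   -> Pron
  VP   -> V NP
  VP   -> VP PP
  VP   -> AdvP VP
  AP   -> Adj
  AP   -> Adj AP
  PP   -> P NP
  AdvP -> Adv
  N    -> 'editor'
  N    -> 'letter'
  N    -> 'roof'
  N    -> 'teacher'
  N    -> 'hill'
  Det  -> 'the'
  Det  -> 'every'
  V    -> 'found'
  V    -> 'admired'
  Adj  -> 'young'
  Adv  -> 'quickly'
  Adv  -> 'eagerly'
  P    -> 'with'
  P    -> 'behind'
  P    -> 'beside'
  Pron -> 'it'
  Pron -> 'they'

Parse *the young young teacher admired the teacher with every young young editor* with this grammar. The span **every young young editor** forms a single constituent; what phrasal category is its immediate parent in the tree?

PP

[S [NP [Det the] [AP [Adj young] [AP [Adj young]]] [N teacher]] [VP [VP [V admired] [NP [Det the] [N teacher]]] [PP [P with] [NP [Det every] [AP [Adj young] [AP [Adj young]]] [N editor]]]]]
The span 'every young young editor' is the NP node built by NP → Det AP N.
Its mother is the PP built by PP → P NP.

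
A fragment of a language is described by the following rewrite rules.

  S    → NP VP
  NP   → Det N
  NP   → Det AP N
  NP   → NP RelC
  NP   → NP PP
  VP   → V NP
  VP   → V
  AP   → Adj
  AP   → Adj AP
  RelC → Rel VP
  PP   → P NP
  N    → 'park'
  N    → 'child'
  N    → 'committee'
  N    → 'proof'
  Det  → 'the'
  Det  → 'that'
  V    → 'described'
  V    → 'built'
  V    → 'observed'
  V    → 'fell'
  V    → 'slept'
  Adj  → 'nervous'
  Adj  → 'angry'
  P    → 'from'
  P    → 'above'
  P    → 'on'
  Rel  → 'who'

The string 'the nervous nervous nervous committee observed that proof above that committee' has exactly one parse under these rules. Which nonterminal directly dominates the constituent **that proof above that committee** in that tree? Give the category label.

VP

[S [NP [Det the] [AP [Adj nervous] [AP [Adj nervous] [AP [Adj nervous]]]] [N committee]] [VP [V observed] [NP [NP [Det that] [N proof]] [PP [P above] [NP [Det that] [N committee]]]]]]
The span 'that proof above that committee' is the NP node built by NP → NP PP.
Its mother is the VP built by VP → V NP.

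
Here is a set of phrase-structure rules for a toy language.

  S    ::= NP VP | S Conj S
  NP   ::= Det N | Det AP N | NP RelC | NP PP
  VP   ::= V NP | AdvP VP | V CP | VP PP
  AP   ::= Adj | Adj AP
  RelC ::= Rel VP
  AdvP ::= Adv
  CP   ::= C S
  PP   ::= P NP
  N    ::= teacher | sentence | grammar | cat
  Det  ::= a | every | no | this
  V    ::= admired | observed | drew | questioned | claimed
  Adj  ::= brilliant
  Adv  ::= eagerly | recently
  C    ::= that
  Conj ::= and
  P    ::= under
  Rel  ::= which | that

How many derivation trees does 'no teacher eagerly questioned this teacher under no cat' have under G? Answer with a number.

3

Two of the 3 distinct bracketings:
[S [NP [Det no] [N teacher]] [VP [AdvP [Adv eagerly]] [VP [V questioned] [NP [NP [Det this] [N teacher]] [PP [P under] [NP [Det no] [N cat]]]]]]]
[S [NP [Det no] [N teacher]] [VP [AdvP [Adv eagerly]] [VP [VP [V questioned] [NP [Det this] [N teacher]]] [PP [P under] [NP [Det no] [N cat]]]]]]
The difference turns on whether NP → NP PP is used at the relevant span, versus an alternative expansion of NP.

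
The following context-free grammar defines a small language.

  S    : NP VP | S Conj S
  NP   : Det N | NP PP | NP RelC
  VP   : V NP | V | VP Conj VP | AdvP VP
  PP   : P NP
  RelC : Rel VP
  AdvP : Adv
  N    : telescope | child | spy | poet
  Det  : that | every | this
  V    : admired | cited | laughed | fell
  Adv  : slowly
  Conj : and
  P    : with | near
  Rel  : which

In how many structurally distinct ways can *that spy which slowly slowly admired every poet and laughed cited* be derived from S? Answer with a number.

Two of the 3 distinct bracketings:
[S [NP [NP [Det that] [N spy]] [RelC [Rel which] [VP [VP [AdvP [Adv slowly]] [VP [AdvP [Adv slowly]] [VP [V admired] [NP [Det every] [N poet]]]]] [Conj and] [VP [V laughed]]]]] [VP [V cited]]]
[S [NP [NP [Det that] [N spy]] [RelC [Rel which] [VP [AdvP [Adv slowly]] [VP [VP [AdvP [Adv slowly]] [VP [V admired] [NP [Det every] [N poet]]]] [Conj and] [VP [V laughed]]]]]] [VP [V cited]]]
The trees differ in how a recursive rule is bracketed over the same span.

3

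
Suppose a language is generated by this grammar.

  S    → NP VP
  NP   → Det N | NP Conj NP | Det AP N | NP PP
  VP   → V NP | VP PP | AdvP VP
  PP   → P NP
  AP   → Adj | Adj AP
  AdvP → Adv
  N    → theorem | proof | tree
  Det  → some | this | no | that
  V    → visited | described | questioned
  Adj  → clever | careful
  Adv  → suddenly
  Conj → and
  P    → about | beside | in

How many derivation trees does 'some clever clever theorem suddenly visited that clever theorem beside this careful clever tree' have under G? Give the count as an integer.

Two of the 3 distinct bracketings:
[S [NP [Det some] [AP [Adj clever] [AP [Adj clever]]] [N theorem]] [VP [VP [AdvP [Adv suddenly]] [VP [V visited] [NP [Det that] [AP [Adj clever]] [N theorem]]]] [PP [P beside] [NP [Det this] [AP [Adj careful] [AP [Adj clever]]] [N tree]]]]]
[S [NP [Det some] [AP [Adj clever] [AP [Adj clever]]] [N theorem]] [VP [AdvP [Adv suddenly]] [VP [V visited] [NP [NP [Det that] [AP [Adj clever]] [N theorem]] [PP [P beside] [NP [Det this] [AP [Adj careful] [AP [Adj clever]]] [N tree]]]]]]]
The difference turns on whether NP → NP PP is used at the relevant span, versus an alternative expansion of NP.

3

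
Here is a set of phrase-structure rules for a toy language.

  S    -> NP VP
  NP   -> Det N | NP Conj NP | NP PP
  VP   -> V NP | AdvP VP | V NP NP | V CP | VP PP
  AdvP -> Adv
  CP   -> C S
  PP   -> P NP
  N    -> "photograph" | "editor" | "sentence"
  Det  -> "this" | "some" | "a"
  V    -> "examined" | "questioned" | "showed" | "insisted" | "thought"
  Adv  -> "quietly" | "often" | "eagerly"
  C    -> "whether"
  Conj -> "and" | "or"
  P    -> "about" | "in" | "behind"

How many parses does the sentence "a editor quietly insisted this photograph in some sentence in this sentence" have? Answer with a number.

Two of the 9 distinct bracketings:
[S [NP [Det a] [N editor]] [VP [AdvP [Adv quietly]] [VP [V insisted] [NP [NP [Det this] [N photograph]] [PP [P in] [NP [NP [Det some] [N sentence]] [PP [P in] [NP [Det this] [N sentence]]]]]]]]]
[S [NP [Det a] [N editor]] [VP [AdvP [Adv quietly]] [VP [V insisted] [NP [NP [NP [Det this] [N photograph]] [PP [P in] [NP [Det some] [N sentence]]]] [PP [P in] [NP [Det this] [N sentence]]]]]]]
The trees differ in how a recursive rule is bracketed over the same span.

9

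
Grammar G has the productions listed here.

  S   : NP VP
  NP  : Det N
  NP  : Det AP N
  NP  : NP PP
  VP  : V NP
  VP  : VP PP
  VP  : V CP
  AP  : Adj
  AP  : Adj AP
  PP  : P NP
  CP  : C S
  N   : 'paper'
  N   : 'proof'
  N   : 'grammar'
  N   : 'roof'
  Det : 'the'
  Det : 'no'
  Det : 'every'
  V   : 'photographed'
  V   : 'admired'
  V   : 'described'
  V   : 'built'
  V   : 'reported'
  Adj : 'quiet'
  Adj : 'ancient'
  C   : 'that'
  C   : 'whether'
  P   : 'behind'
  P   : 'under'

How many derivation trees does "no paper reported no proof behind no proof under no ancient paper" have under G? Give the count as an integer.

Two of the 5 distinct bracketings:
[S [NP [Det no] [N paper]] [VP [V reported] [NP [NP [Det no] [N proof]] [PP [P behind] [NP [NP [Det no] [N proof]] [PP [P under] [NP [Det no] [AP [Adj ancient]] [N paper]]]]]]]]
[S [NP [Det no] [N paper]] [VP [V reported] [NP [NP [NP [Det no] [N proof]] [PP [P behind] [NP [Det no] [N proof]]]] [PP [P under] [NP [Det no] [AP [Adj ancient]] [N paper]]]]]]
The trees differ in how a recursive rule is bracketed over the same span.

5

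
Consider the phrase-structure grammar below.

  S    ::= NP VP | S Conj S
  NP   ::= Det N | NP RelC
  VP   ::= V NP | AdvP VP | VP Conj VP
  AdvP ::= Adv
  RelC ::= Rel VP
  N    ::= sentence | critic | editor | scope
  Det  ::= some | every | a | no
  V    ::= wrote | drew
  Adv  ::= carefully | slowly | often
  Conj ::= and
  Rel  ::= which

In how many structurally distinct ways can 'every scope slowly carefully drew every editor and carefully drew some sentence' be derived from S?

Two of the 3 distinct bracketings:
[S [NP [Det every] [N scope]] [VP [AdvP [Adv slowly]] [VP [AdvP [Adv carefully]] [VP [VP [V drew] [NP [Det every] [N editor]]] [Conj and] [VP [AdvP [Adv carefully]] [VP [V drew] [NP [Det some] [N sentence]]]]]]]]
[S [NP [Det every] [N scope]] [VP [AdvP [Adv slowly]] [VP [VP [AdvP [Adv carefully]] [VP [V drew] [NP [Det every] [N editor]]]] [Conj and] [VP [AdvP [Adv carefully]] [VP [V drew] [NP [Det some] [N sentence]]]]]]]
The trees differ in how a recursive rule is bracketed over the same span.

3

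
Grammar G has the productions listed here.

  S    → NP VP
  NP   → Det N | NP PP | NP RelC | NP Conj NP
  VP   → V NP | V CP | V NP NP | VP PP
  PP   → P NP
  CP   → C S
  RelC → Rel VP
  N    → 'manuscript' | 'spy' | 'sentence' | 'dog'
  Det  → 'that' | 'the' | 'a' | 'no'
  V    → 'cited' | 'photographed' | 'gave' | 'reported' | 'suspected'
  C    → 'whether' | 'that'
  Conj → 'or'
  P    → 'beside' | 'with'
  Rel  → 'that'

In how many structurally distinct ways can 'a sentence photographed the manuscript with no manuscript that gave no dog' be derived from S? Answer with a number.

Two of the 3 distinct bracketings:
[S [NP [Det a] [N sentence]] [VP [V photographed] [NP [NP [Det the] [N manuscript]] [PP [P with] [NP [NP [Det no] [N manuscript]] [RelC [Rel that] [VP [V gave] [NP [Det no] [N dog]]]]]]]]]
[S [NP [Det a] [N sentence]] [VP [V photographed] [NP [NP [NP [Det the] [N manuscript]] [PP [P with] [NP [Det no] [N manuscript]]]] [RelC [Rel that] [VP [V gave] [NP [Det no] [N dog]]]]]]]
The trees differ in how a recursive rule is bracketed over the same span.

3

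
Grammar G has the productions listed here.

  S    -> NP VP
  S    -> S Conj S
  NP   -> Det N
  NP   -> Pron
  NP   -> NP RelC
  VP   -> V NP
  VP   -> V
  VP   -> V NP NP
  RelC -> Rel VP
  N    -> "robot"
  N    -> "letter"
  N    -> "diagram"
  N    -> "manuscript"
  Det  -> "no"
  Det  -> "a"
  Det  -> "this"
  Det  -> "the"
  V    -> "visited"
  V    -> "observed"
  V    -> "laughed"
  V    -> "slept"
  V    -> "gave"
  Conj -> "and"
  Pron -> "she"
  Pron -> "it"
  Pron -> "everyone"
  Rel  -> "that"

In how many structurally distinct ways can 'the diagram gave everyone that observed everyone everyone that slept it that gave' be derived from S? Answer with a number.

9

Two of the 9 distinct bracketings:
[S [NP [Det the] [N diagram]] [VP [V gave] [NP [NP [Pron everyone]] [RelC [Rel that] [VP [V observed] [NP [Pron everyone]] [NP [NP [Pron everyone]] [RelC [Rel that] [VP [V slept] [NP [NP [Pron it]] [RelC [Rel that] [VP [V gave]]]]]]]]]]]]
[S [NP [Det the] [N diagram]] [VP [V gave] [NP [NP [Pron everyone]] [RelC [Rel that] [VP [V observed] [NP [Pron everyone]] [NP [NP [NP [Pron everyone]] [RelC [Rel that] [VP [V slept] [NP [Pron it]]]]] [RelC [Rel that] [VP [V gave]]]]]]]]]
The trees differ in how a recursive rule is bracketed over the same span.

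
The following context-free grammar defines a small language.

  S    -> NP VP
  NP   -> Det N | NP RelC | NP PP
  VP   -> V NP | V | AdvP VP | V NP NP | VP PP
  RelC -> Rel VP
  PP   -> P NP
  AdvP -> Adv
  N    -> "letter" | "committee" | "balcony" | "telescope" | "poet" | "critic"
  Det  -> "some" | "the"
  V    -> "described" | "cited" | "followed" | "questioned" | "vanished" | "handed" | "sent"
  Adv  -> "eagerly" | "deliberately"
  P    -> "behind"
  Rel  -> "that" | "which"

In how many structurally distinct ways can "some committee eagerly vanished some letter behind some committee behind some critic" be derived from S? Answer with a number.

Two of the 9 distinct bracketings:
[S [NP [Det some] [N committee]] [VP [AdvP [Adv eagerly]] [VP [V vanished] [NP [NP [Det some] [N letter]] [PP [P behind] [NP [NP [Det some] [N committee]] [PP [P behind] [NP [Det some] [N critic]]]]]]]]]
[S [NP [Det some] [N committee]] [VP [AdvP [Adv eagerly]] [VP [V vanished] [NP [NP [NP [Det some] [N letter]] [PP [P behind] [NP [Det some] [N committee]]]] [PP [P behind] [NP [Det some] [N critic]]]]]]]
The trees differ in how a recursive rule is bracketed over the same span.

9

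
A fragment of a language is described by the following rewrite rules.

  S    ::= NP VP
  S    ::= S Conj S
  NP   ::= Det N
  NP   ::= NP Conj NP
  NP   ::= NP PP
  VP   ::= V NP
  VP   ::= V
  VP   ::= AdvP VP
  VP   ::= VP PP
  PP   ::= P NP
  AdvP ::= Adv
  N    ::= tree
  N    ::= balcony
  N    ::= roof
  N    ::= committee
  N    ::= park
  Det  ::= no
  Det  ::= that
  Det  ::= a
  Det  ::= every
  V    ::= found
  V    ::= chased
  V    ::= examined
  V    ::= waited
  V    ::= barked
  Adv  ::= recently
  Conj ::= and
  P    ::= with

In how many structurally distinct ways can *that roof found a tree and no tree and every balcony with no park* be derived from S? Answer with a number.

7

Two of the 7 distinct bracketings:
[S [NP [Det that] [N roof]] [VP [V found] [NP [NP [Det a] [N tree]] [Conj and] [NP [NP [Det no] [N tree]] [Conj and] [NP [NP [Det every] [N balcony]] [PP [P with] [NP [Det no] [N park]]]]]]]]
[S [NP [Det that] [N roof]] [VP [V found] [NP [NP [Det a] [N tree]] [Conj and] [NP [NP [NP [Det no] [N tree]] [Conj and] [NP [Det every] [N balcony]]] [PP [P with] [NP [Det no] [N park]]]]]]]
The trees differ in how a recursive rule is bracketed over the same span.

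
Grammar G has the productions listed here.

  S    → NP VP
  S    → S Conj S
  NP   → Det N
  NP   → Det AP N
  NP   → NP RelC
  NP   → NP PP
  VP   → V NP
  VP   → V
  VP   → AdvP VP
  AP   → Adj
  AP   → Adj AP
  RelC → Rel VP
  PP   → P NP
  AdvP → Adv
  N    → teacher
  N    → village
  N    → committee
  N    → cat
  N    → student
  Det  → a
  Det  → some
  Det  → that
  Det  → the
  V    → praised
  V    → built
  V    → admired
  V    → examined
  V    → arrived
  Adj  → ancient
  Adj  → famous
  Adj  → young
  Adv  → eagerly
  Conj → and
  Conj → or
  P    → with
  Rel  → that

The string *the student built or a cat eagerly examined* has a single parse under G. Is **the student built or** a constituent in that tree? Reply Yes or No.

No

[S [S [NP [Det the] [N student]] [VP [V built]]] [Conj or] [S [NP [Det a] [N cat]] [VP [AdvP [Adv eagerly]] [VP [V examined]]]]]
The smallest constituent containing 'the student built or' is the S spanning 'the student built or a cat eagerly examined'; no single node in the tree dominates exactly the given words.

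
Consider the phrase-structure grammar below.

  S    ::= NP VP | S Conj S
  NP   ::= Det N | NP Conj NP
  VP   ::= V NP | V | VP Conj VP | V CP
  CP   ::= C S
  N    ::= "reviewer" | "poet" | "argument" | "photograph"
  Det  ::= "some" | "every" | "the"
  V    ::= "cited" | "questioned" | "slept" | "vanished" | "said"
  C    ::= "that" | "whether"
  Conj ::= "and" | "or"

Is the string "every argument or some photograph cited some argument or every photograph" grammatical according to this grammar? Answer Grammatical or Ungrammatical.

Grammatical

[S [NP [NP [Det every] [N argument]] [Conj or] [NP [Det some] [N photograph]]] [VP [V cited] [NP [NP [Det some] [N argument]] [Conj or] [NP [Det every] [N photograph]]]]]
Each bracket corresponds to one application of a listed rule, so the string is derivable from S.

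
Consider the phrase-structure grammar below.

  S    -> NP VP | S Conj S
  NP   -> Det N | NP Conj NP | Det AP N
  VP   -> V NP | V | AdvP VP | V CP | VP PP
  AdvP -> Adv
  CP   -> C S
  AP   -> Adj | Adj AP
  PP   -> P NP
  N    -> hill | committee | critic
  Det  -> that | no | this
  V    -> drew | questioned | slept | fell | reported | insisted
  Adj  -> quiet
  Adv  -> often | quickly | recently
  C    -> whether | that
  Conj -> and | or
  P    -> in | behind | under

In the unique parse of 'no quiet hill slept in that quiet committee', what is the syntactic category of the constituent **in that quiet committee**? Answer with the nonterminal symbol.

[S [NP [Det no] [AP [Adj quiet]] [N hill]] [VP [VP [V slept]] [PP [P in] [NP [Det that] [AP [Adj quiet]] [N committee]]]]]
The span 'in that quiet committee' is the PP node built by PP → P NP.

PP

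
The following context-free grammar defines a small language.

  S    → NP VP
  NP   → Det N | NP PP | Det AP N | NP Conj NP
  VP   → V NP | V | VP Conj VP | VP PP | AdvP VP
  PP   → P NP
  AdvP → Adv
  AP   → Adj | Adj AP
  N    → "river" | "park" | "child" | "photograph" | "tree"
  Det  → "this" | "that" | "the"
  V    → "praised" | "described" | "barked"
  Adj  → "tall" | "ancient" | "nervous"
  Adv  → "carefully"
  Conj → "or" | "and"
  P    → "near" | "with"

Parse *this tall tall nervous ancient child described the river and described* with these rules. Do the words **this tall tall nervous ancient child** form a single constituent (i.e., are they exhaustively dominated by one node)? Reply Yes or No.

[S [NP [Det this] [AP [Adj tall] [AP [Adj tall] [AP [Adj nervous] [AP [Adj ancient]]]]] [N child]] [VP [VP [V described] [NP [Det the] [N river]]] [Conj and] [VP [V described]]]]
The words 'this tall tall nervous ancient child' are exhaustively dominated by a single NP node (built by NP → Det AP N), so they form a constituent.

Yes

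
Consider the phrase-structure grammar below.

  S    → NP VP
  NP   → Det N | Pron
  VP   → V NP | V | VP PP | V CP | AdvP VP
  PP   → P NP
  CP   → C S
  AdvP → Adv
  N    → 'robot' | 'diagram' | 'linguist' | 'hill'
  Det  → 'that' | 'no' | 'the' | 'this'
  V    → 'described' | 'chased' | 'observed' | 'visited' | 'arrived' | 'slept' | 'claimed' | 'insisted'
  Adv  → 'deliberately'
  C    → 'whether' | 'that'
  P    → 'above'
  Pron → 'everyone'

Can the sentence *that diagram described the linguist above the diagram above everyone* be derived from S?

S
  NP
    Det: that
    N: diagram
  VP
    VP
      VP
        V: described
        NP
          Det: the
          N: linguist
      PP
        P: above
        NP
          Det: the
          N: diagram
    PP
      P: above
      NP
        Pron: everyone
Each bracket corresponds to one application of a listed rule, so the string is derivable from S.

Grammatical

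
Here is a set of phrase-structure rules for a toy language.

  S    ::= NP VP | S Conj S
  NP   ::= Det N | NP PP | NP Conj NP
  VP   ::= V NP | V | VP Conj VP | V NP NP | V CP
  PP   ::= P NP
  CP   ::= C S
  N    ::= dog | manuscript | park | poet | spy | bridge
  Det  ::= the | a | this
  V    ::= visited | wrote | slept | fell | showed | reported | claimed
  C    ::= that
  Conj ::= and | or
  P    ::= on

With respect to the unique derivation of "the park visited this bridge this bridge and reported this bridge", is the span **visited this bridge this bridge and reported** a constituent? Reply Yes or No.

[S [NP [Det the] [N park]] [VP [VP [V visited] [NP [Det this] [N bridge]] [NP [Det this] [N bridge]]] [Conj and] [VP [V reported] [NP [Det this] [N bridge]]]]]
The smallest constituent containing 'visited this bridge this bridge and reported' is the VP spanning 'visited this bridge this bridge and reported this bridge'; no single node in the tree dominates exactly the given words.

No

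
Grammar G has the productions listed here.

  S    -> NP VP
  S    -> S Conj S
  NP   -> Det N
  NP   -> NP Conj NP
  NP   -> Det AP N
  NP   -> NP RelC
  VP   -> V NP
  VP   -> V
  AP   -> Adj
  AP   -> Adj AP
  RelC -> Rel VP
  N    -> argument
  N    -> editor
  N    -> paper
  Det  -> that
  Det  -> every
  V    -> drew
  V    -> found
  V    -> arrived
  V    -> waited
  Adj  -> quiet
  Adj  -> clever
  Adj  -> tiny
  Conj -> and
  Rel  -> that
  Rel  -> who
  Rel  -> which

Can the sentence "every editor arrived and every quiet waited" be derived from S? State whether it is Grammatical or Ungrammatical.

Ungrammatical

An Adj word can never sit immediately before a V word in any string this grammar generates, so the substring 'quiet waited' rules out a derivation.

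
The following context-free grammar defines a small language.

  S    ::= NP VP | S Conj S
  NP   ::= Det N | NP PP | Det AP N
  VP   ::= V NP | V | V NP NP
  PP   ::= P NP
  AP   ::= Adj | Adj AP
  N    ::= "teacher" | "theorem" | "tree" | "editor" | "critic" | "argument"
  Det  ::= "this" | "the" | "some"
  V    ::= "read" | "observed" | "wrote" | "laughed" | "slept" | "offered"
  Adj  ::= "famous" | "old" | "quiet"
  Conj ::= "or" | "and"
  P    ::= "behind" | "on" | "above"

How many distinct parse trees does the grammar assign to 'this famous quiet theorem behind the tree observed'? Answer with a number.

[S [NP [NP [Det this] [AP [Adj famous] [AP [Adj quiet]]] [N theorem]] [PP [P behind] [NP [Det the] [N tree]]]] [VP [V observed]]]
No rule offers an alternative attachment or grouping for any span, so this is the only derivation.

1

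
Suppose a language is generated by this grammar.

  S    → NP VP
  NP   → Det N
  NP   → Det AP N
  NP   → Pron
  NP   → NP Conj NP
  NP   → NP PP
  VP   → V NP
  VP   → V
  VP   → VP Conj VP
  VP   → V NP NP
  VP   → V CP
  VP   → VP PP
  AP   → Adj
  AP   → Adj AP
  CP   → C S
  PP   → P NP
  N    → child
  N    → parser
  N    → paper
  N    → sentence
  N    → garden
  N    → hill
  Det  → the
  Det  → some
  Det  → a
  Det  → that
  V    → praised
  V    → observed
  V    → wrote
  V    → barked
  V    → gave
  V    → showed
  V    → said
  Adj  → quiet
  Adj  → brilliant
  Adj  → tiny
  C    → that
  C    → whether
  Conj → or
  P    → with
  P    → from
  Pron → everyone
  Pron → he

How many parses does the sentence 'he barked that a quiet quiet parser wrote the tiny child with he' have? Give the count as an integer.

Two of the 3 distinct bracketings:
[S [NP [Pron he]] [VP [V barked] [CP [C that] [S [NP [Det a] [AP [Adj quiet] [AP [Adj quiet]]] [N parser]] [VP [V wrote] [NP [NP [Det the] [AP [Adj tiny]] [N child]] [PP [P with] [NP [Pron he]]]]]]]]]
[S [NP [Pron he]] [VP [V barked] [CP [C that] [S [NP [Det a] [AP [Adj quiet] [AP [Adj quiet]]] [N parser]] [VP [VP [V wrote] [NP [Det the] [AP [Adj tiny]] [N child]]] [PP [P with] [NP [Pron he]]]]]]]]
The difference turns on whether NP → NP PP is used at the relevant span, versus an alternative expansion of NP.

3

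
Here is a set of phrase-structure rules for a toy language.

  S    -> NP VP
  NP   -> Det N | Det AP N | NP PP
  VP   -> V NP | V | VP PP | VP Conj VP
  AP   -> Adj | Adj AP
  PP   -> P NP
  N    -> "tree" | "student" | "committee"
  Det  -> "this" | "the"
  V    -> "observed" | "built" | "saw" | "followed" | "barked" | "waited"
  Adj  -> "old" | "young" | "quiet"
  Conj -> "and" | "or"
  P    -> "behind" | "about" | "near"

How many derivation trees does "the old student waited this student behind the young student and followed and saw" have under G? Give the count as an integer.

4

Two of the 4 distinct bracketings:
[S [NP [Det the] [AP [Adj old]] [N student]] [VP [VP [V waited] [NP [NP [Det this] [N student]] [PP [P behind] [NP [Det the] [AP [Adj young]] [N student]]]]] [Conj and] [VP [VP [V followed]] [Conj and] [VP [V saw]]]]]
[S [NP [Det the] [AP [Adj old]] [N student]] [VP [VP [VP [V waited] [NP [Det this] [N student]]] [PP [P behind] [NP [Det the] [AP [Adj young]] [N student]]]] [Conj and] [VP [VP [V followed]] [Conj and] [VP [V saw]]]]]
The difference turns on whether NP → NP PP is used at the relevant span, versus an alternative expansion of NP.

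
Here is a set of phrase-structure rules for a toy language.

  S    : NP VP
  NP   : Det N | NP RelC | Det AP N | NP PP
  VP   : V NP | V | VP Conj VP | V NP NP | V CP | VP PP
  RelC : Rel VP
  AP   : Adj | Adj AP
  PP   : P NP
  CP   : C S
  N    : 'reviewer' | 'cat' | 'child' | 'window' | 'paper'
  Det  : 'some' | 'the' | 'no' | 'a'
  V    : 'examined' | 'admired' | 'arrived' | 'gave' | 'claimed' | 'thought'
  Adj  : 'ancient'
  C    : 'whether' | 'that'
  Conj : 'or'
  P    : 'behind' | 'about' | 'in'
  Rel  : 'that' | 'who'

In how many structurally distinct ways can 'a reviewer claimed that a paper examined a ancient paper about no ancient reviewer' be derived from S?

3

Two of the 3 distinct bracketings:
[S [NP [Det a] [N reviewer]] [VP [V claimed] [CP [C that] [S [NP [Det a] [N paper]] [VP [V examined] [NP [NP [Det a] [AP [Adj ancient]] [N paper]] [PP [P about] [NP [Det no] [AP [Adj ancient]] [N reviewer]]]]]]]]]
[S [NP [Det a] [N reviewer]] [VP [V claimed] [CP [C that] [S [NP [Det a] [N paper]] [VP [VP [V examined] [NP [Det a] [AP [Adj ancient]] [N paper]]] [PP [P about] [NP [Det no] [AP [Adj ancient]] [N reviewer]]]]]]]]
The difference turns on whether NP → NP PP is used at the relevant span, versus an alternative expansion of NP.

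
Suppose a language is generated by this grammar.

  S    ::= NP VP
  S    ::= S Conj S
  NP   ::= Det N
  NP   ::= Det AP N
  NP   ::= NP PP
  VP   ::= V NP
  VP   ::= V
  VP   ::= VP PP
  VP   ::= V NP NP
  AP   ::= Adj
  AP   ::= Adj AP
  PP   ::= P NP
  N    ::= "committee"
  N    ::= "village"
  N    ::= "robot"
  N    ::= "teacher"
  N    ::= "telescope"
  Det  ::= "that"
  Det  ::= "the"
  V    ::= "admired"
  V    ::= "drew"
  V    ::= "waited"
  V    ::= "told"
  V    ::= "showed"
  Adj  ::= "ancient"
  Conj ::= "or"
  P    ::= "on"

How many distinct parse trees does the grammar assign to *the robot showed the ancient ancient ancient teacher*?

1

[S [NP [Det the] [N robot]] [VP [V showed] [NP [Det the] [AP [Adj ancient] [AP [Adj ancient] [AP [Adj ancient]]]] [N teacher]]]]
No rule offers an alternative attachment or grouping for any span, so this is the only derivation.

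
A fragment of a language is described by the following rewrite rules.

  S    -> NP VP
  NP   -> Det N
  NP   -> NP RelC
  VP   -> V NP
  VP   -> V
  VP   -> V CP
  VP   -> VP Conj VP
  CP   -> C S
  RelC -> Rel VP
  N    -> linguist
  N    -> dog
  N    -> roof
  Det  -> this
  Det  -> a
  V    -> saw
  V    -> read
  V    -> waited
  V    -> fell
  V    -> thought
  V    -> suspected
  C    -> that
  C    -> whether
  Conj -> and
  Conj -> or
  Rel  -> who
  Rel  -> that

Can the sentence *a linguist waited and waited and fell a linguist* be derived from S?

Grammatical

[S [NP [Det a] [N linguist]] [VP [VP [V waited]] [Conj and] [VP [VP [V waited]] [Conj and] [VP [V fell] [NP [Det a] [N linguist]]]]]]
Each bracket corresponds to one application of a listed rule, so the string is derivable from S.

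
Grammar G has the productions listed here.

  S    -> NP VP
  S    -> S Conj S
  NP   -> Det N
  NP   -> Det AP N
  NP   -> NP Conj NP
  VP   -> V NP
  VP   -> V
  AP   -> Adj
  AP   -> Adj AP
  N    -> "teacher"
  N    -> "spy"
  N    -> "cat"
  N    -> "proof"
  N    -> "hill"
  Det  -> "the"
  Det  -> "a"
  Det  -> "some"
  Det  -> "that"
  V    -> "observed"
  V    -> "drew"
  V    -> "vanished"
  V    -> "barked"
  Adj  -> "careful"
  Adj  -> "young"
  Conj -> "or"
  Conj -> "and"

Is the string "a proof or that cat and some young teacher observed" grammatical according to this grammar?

Grammatical

[S [NP [NP [Det a] [N proof]] [Conj or] [NP [NP [Det that] [N cat]] [Conj and] [NP [Det some] [AP [Adj young]] [N teacher]]]] [VP [V observed]]]
The bracketing above is licensed at every node by one of the given productions, with S at the root.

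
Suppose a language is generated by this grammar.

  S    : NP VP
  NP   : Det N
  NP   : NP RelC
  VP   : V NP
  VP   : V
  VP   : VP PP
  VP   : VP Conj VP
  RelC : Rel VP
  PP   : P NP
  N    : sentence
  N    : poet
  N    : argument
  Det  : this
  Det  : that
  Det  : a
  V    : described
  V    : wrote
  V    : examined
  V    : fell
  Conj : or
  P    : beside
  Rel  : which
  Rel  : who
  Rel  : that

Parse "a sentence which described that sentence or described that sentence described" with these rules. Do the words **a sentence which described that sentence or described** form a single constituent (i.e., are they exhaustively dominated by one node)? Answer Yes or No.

No

[S [NP [NP [Det a] [N sentence]] [RelC [Rel which] [VP [VP [V described] [NP [Det that] [N sentence]]] [Conj or] [VP [V described] [NP [Det that] [N sentence]]]]]] [VP [V described]]]
The smallest constituent containing 'a sentence which described that sentence or described' is the NP spanning 'a sentence which described that sentence or described that sentence'; no single node in the tree dominates exactly the given words.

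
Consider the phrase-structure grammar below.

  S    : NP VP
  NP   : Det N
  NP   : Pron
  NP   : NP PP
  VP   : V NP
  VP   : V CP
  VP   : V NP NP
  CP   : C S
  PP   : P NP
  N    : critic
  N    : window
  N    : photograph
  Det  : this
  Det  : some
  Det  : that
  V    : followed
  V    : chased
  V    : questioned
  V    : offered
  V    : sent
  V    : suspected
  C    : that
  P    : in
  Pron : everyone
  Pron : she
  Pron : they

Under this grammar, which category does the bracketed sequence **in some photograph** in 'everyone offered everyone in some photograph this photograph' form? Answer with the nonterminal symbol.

S
  NP
    Pron: everyone
  VP
    V: offered
    NP
      NP
        Pron: everyone
      PP
        P: in
        NP
          Det: some
          N: photograph
    NP
      Det: this
      N: photograph
The span 'in some photograph' is the PP node built by PP → P NP.

PP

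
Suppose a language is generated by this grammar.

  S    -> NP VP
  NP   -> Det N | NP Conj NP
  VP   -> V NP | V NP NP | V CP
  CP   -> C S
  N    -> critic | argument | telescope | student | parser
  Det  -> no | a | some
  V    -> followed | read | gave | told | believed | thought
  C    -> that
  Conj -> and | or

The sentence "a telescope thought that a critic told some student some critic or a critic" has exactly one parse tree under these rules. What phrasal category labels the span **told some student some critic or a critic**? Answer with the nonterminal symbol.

S
  NP
    Det: a
    N: telescope
  VP
    V: thought
    CP
      C: that
      S
        NP
          Det: a
          N: critic
        VP
          V: told
          NP
            Det: some
            N: student
          NP
            NP
              Det: some
              N: critic
            Conj: or
            NP
              Det: a
              N: critic
The span 'told some student some critic or a critic' is the VP node built by VP → V NP NP.

VP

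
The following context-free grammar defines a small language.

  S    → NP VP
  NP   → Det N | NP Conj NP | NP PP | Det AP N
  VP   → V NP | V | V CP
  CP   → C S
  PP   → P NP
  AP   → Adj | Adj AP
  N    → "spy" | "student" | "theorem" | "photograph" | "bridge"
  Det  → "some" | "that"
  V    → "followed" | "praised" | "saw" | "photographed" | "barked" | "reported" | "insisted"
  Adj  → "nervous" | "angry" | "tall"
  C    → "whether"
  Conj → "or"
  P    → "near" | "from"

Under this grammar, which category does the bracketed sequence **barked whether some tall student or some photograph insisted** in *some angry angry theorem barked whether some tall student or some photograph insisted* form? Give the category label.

VP

S
  NP
    Det: some
    AP
      Adj: angry
      AP
        Adj: angry
    N: theorem
  VP
    V: barked
    CP
      C: whether
      S
        NP
          NP
            Det: some
            AP
              Adj: tall
            N: student
          Conj: or
          NP
            Det: some
            N: photograph
        VP
          V: insisted
The span 'barked whether some tall student or some photograph insisted' is the VP node built by VP → V CP.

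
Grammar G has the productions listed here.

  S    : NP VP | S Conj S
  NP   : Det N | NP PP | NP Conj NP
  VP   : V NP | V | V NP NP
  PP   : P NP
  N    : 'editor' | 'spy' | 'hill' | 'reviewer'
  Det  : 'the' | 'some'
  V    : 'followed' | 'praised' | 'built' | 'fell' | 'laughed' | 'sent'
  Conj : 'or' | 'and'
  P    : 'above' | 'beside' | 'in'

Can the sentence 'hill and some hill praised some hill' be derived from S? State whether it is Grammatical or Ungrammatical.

Ungrammatical

For S → NP VP, no prefix of the string parses as an NP. The alternative S rule S → S Conj S likewise has no satisfying split.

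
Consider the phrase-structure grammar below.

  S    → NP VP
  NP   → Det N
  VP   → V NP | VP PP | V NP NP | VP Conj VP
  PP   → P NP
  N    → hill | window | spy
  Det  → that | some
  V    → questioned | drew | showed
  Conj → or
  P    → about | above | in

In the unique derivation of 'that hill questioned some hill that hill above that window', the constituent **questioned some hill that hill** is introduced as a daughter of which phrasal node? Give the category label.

VP

S
  NP
    Det: that
    N: hill
  VP
    VP
      V: questioned
      NP
        Det: some
        N: hill
      NP
        Det: that
        N: hill
    PP
      P: above
      NP
        Det: that
        N: window
The span 'questioned some hill that hill' is the VP node built by VP → V NP NP.
Its mother is the VP built by VP → VP PP.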